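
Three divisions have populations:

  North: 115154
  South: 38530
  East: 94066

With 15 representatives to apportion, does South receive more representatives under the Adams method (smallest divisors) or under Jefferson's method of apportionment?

Adams: North 7, South 3, East 5.
Jefferson: North 7, South 2, East 6.
South gets 3 under Adams and 2 under Jefferson.

Adams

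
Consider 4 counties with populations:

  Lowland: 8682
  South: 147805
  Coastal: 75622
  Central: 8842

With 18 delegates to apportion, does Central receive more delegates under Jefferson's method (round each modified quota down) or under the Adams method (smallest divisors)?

Adams

Jefferson: Lowland 0, South 12, Coastal 6, Central 0.
Adams: Lowland 1, South 10, Coastal 6, Central 1.
Central gets 0 under Jefferson and 1 under Adams.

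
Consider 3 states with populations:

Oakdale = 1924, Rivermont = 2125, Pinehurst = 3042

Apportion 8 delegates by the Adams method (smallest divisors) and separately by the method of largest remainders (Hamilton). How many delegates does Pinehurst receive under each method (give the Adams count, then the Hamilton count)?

Adams: Oakdale 2, Rivermont 3, Pinehurst 3.
Hamilton: Oakdale 2, Rivermont 2, Pinehurst 4.
Pinehurst gets 3 under Adams and 4 under Hamilton.

3 and 4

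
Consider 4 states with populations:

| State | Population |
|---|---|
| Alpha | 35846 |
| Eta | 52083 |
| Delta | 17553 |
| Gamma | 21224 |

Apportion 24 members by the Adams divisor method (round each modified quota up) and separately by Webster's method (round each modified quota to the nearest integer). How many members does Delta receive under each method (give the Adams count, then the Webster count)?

Adams: Alpha 7, Eta 9, Delta 4, Gamma 4.
Webster: Alpha 7, Eta 10, Delta 3, Gamma 4.
Delta gets 4 under Adams and 3 under Webster.

4 and 3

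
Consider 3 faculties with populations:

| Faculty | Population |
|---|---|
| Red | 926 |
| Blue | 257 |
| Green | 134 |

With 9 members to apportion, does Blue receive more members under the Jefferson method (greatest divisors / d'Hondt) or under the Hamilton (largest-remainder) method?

Jefferson: Red 7, Blue 1, Green 1.
Hamilton: Red 6, Blue 2, Green 1.
Blue gets 1 under Jefferson and 2 under Hamilton.

Hamilton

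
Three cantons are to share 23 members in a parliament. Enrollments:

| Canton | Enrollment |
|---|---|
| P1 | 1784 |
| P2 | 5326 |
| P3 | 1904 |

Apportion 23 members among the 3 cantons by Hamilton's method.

P1 4, P2 14, P3 5

The standard divisor is 9014/23 ≈ 391.913.
Standard quotas: P1 4.5520, P2 13.5897, P3 4.8582.
Lower quotas: P1 4, P2 13, P3 4 (sum 21, leaving 2 seats).
Remainders in descending order: P3 0.8582, P2 0.5897, P1 0.5520.
Largest remainders: P3, P2 receive the extra seats.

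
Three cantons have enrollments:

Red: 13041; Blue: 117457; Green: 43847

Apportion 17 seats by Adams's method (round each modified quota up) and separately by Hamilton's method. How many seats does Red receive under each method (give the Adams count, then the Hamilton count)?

2 and 1

Adams: Red 2, Blue 11, Green 4.
Hamilton: Red 1, Blue 12, Green 4.
Red gets 2 under Adams and 1 under Hamilton.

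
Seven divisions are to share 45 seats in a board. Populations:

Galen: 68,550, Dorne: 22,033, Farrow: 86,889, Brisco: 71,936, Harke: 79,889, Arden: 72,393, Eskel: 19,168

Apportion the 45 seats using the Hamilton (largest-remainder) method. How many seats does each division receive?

The standard divisor is 420858/45 ≈ 9352.4.
Standard quotas: Galen 7.3297, Dorne 2.3559, Farrow 9.2906, Brisco 7.6917, Harke 8.5421, Arden 7.7406, Eskel 2.0495.
Lower quotas: Galen 7, Dorne 2, Farrow 9, Brisco 7, Harke 8, Arden 7, Eskel 2 (sum 42, leaving 3 seats).
Remainders in descending order: Arden 0.7406, Brisco 0.6917, Harke 0.5421, Dorne 0.3559, Galen 0.3297, Farrow 0.2906, Eskel 0.0495.
The surplus seats go to Arden, Brisco, Harke.

Galen: 7, Dorne: 2, Farrow: 9, Brisco: 8, Harke: 9, Arden: 8, Eskel: 2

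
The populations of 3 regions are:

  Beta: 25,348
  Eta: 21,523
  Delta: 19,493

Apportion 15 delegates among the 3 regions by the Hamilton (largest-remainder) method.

Beta: 6, Eta: 5, Delta: 4

The standard divisor is 66364/15 ≈ 4424.267.
Standard quotas: Beta 5.7293, Eta 4.8648, Delta 4.4059.
Lower quotas: Beta 5, Eta 4, Delta 4 (sum 13, leaving 2 seats).
Remainders in descending order: Eta 0.8648, Beta 0.7293, Delta 0.4059.
Largest remainders: Eta, Beta receive the extra seats.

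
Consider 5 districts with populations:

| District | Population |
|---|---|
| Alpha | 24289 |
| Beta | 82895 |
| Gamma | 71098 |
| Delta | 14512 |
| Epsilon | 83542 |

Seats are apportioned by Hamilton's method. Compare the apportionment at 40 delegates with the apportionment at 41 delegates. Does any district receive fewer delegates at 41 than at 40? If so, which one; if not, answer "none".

none

At 40 seats: Alpha 4, Beta 12, Gamma 10, Delta 2, Epsilon 12.
At 41 seats: Alpha 4, Beta 12, Gamma 11, Delta 2, Epsilon 12.
No district's allocation decreased.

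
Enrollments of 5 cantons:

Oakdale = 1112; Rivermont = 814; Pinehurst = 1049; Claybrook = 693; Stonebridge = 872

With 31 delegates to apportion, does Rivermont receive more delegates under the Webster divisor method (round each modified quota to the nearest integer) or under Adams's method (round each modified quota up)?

Webster: Oakdale 8, Rivermont 5, Pinehurst 7, Claybrook 5, Stonebridge 6.
Adams: Oakdale 7, Rivermont 6, Pinehurst 7, Claybrook 5, Stonebridge 6.
Rivermont gets 5 under Webster and 6 under Adams.

Adams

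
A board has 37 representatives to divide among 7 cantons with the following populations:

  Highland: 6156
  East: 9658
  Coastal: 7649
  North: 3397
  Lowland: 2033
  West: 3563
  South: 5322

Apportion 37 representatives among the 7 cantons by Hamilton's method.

The standard divisor is 37778/37 ≈ 1021.027.
Standard quotas: Highland 6.0292, East 9.4591, Coastal 7.4915, North 3.3270, Lowland 1.9911, West 3.4896, South 5.2124.
Lower quotas: Highland 6, East 9, Coastal 7, North 3, Lowland 1, West 3, South 5 (sum 34, leaving 3 seats).
Remainders in descending order: Lowland 0.9911, Coastal 0.4915, West 0.4896, East 0.4591, North 0.3270, South 0.2124, Highland 0.0292.
The surplus seats go to Lowland, Coastal, West.

Highland=6, East=9, Coastal=8, North=3, Lowland=2, West=4, South=5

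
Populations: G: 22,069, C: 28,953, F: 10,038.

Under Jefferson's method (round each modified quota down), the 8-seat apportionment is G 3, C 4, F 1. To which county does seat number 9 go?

Priority for the next seat is population ÷ (current seats + 1).
Priorities: G 5517.250, C 5790.600, F 5019.000.
Highest priority: C.

C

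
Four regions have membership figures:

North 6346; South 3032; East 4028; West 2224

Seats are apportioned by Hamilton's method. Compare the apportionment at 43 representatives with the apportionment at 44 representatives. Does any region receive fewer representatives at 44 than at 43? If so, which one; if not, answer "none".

At 43 seats: North 18, South 8, East 11, West 6.
At 44 seats: North 18, South 9, East 11, West 6.
No region's allocation decreased.

none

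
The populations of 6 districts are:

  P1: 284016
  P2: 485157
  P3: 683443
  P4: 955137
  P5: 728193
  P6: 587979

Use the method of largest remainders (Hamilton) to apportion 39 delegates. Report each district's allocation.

P1: 3, P2: 5, P3: 7, P4: 10, P5: 8, P6: 6

Total 3723925; standard divisor 3723925/39 ≈ 95485.256.
Standard quotas: P1 2.9744, P2 5.0810, P3 7.1576, P4 10.0030, P5 7.6262, P6 6.1578.
Lower quotas: P1 2, P2 5, P3 7, P4 10, P5 7, P6 6 (sum 37, leaving 2 seats).
Remainders in descending order: P1 0.9744, P5 0.6262, P6 0.1578, P3 0.1576, P2 0.0810, P4 0.0030.
The surplus seats go to P1, P5.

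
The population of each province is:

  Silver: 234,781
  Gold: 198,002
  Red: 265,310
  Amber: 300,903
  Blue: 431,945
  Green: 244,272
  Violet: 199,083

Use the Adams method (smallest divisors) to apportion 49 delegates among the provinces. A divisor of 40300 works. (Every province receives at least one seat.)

With modified divisor 40300: modified quotas Silver 5.826, Gold 4.913, Red 6.583, Amber 7.467, Blue 10.718, Green 6.061, Violet 4.940.
Rounding up: Silver 6, Gold 5, Red 7, Amber 8, Blue 11, Green 7, Violet 5 (total 49).

Silver 6, Gold 5, Red 7, Amber 8, Blue 11, Green 7, Violet 5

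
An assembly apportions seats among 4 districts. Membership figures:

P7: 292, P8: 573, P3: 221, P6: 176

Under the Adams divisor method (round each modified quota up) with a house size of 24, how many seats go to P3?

4

Standard divisor 1262/24 ≈ 52.583; standard quotas: P7 5.553, P8 10.897, P3 4.203, P6 3.347.
Rounding up gives 6, 11, 5, 4 = 26 seats, so the divisor must be adjusted.
With modified divisor 58: modified quotas P7 5.034, P8 9.879, P3 3.810, P6 3.034.
Rounding up: P7 6, P8 10, P3 4, P6 4 (total 24).
P3 receives 4.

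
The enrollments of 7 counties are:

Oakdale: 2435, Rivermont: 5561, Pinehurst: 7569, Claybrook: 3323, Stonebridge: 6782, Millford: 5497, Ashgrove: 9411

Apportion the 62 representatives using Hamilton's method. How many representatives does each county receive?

Oakdale 4, Rivermont 9, Pinehurst 12, Claybrook 5, Stonebridge 10, Millford 8, Ashgrove 14

Standard divisor: 40578 ÷ 62 ≈ 654.484.
Standard quotas: Oakdale 3.7205, Rivermont 8.4968, Pinehurst 11.5648, Claybrook 5.0773, Stonebridge 10.3624, Millford 8.3990, Ashgrove 14.3793.
Lower quotas: Oakdale 3, Rivermont 8, Pinehurst 11, Claybrook 5, Stonebridge 10, Millford 8, Ashgrove 14 (sum 59, leaving 3 seats).
Remainders in descending order: Oakdale 0.7205, Pinehurst 0.5648, Rivermont 0.4968, Millford 0.3990, Ashgrove 0.3793, Stonebridge 0.3624, Claybrook 0.0773.
The surplus seats go to Oakdale, Pinehurst, Rivermont.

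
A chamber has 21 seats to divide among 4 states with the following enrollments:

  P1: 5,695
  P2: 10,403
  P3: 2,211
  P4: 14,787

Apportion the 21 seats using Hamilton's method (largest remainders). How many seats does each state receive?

Total 33096; standard divisor 33096/21 = 1576.
Standard quotas: P1 3.6136, P2 6.6009, P3 1.4029, P4 9.3826.
Lower quotas: P1 3, P2 6, P3 1, P4 9 (sum 19, leaving 2 seats).
Remainders in descending order: P1 0.6136, P2 0.6009, P3 0.4029, P4 0.3826.
The surplus seats go to P1, P2.

P1: 4; P2: 7; P3: 1; P4: 9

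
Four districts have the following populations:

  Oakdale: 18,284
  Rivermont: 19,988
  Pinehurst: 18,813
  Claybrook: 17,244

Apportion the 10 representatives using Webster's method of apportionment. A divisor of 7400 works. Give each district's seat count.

Oakdale=2, Rivermont=3, Pinehurst=3, Claybrook=2

With modified divisor 7400: modified quotas Oakdale 2.471, Rivermont 2.701, Pinehurst 2.542, Claybrook 2.330.
Rounding to the nearest integer: Oakdale 2, Rivermont 3, Pinehurst 3, Claybrook 2 (total 10).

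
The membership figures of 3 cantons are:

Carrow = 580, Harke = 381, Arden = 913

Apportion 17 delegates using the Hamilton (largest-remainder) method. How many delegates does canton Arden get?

Standard divisor: 1874 ÷ 17 ≈ 110.235.
Standard quotas: Carrow 5.261, Harke 3.456, Arden 8.282.
Lower quotas: Carrow 5, Harke 3, Arden 8 (sum 16, leaving 1 seat).
Remainders in descending order: Harke 0.456, Arden 0.282, Carrow 0.261.
The surplus seat goes to Harke.
Arden receives 8.

8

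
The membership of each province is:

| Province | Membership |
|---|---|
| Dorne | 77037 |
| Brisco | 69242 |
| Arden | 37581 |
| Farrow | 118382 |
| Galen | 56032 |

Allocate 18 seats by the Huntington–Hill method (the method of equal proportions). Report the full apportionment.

With divisor 20801: modified quotas Dorne 3.704, Brisco 3.329, Arden 1.807, Farrow 5.691, Galen 2.694.
Geometric-mean thresholds: Dorne √(3·4)=3.464, Brisco √(3·4)=3.464, Arden √(1·2)=1.414, Farrow √(5·6)=5.477, Galen √(2·3)=2.449.
Each quota rounded against its threshold gives Dorne 4, Brisco 3, Arden 2, Farrow 6, Galen 3 (total 18).

Dorne 4, Brisco 3, Arden 2, Farrow 6, Galen 3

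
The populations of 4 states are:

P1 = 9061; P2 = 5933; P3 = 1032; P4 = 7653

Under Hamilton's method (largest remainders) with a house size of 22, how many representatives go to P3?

The standard divisor is 23679/22 ≈ 1076.318.
Standard quotas: P1 8.4185, P2 5.5123, P3 0.9588, P4 7.1104.
Lower quotas: P1 8, P2 5, P3 0, P4 7 (sum 20, leaving 2 seats).
Remainders in descending order: P3 0.9588, P2 0.5123, P1 0.4185, P4 0.1104.
Largest remainders: P3, P2 receive the extra seats.
P3 receives 1.

1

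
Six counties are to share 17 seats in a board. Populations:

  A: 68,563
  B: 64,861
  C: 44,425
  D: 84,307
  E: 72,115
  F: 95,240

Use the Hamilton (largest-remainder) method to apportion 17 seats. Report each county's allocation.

The standard divisor is 429511/17 ≈ 25265.353.
Standard quotas: A 2.7137, B 2.5672, C 1.7583, D 3.3369, E 2.8543, F 3.7696.
Lower quotas: A 2, B 2, C 1, D 3, E 2, F 3 (sum 13, leaving 4 seats).
Remainders in descending order: E 0.8543, F 0.7696, C 0.7583, A 0.7137, B 0.5672, D 0.3369.
Largest remainders: E, F, C, A receive the extra seats.

A=3, B=2, C=2, D=3, E=3, F=4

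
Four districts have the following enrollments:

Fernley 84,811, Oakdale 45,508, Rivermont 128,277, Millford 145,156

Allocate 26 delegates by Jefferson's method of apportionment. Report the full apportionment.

Standard divisor 403752/26 ≈ 15528.923; standard quotas: Fernley 5.461, Oakdale 2.931, Rivermont 8.261, Millford 9.347.
Rounding down gives 5, 2, 8, 9 = 24 seats, so the divisor must be adjusted.
With modified divisor 14400: modified quotas Fernley 5.890, Oakdale 3.160, Rivermont 8.908, Millford 10.080.
Rounding down: Fernley 5, Oakdale 3, Rivermont 8, Millford 10 (total 26).

Fernley=5; Oakdale=3; Rivermont=8; Millford=10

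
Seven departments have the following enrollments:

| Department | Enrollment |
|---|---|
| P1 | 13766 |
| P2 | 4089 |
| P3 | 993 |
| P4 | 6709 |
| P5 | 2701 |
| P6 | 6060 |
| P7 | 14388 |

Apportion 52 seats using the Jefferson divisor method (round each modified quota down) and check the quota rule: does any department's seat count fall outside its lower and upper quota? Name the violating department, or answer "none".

Standard quotas: P1 14.697, P2 4.366, P3 1.060, P4 7.163, P5 2.884, P6 6.470, P7 15.361.
Jefferson allocation: P1 15, P2 4, P3 1, P4 7, P5 3, P6 6, P7 16.
Every allocation lies between the lower and upper quota.

none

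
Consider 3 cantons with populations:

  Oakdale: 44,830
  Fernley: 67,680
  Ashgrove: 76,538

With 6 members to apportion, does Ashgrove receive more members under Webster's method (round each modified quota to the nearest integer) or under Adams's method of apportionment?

Webster

Webster: Oakdale 1, Fernley 2, Ashgrove 3.
Adams: Oakdale 2, Fernley 2, Ashgrove 2.
Ashgrove gets 3 under Webster and 2 under Adams.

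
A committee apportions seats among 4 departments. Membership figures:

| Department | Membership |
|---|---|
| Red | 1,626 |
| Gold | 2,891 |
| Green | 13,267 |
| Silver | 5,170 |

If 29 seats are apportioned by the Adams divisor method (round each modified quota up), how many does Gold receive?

4

Standard divisor 22954/29 ≈ 791.517; standard quotas: Red 2.054, Gold 3.652, Green 16.761, Silver 6.532.
Rounding up gives 3, 4, 17, 7 = 31 seats, so the divisor must be adjusted.
With modified divisor 850: modified quotas Red 1.913, Gold 3.401, Green 15.608, Silver 6.082.
Rounding up: Red 2, Gold 4, Green 16, Silver 7 (total 29).
Gold receives 4.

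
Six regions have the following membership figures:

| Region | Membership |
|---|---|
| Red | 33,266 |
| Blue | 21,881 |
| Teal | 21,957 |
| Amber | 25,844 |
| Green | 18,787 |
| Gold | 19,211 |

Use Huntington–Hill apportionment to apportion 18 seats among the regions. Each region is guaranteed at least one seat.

Red 4, Blue 3, Teal 3, Amber 3, Green 2, Gold 3

With divisor 7756: modified quotas Red 4.289, Blue 2.821, Teal 2.831, Amber 3.332, Green 2.422, Gold 2.477.
Geometric-mean thresholds: Red √(4·5)=4.472, Blue √(2·3)=2.449, Teal √(2·3)=2.449, Amber √(3·4)=3.464, Green √(2·3)=2.449, Gold √(2·3)=2.449.
Each quota rounded against its threshold gives Red 4, Blue 3, Teal 3, Amber 3, Green 2, Gold 3 (total 18).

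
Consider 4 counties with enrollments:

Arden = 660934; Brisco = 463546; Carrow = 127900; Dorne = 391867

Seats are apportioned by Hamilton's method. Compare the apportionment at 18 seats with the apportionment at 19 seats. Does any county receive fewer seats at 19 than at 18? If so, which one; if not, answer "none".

Carrow

At 18 seats: Arden 7, Brisco 5, Carrow 2, Dorne 4.
At 19 seats: Arden 8, Brisco 5, Carrow 1, Dorne 5.
Carrow drops from 2 to 1.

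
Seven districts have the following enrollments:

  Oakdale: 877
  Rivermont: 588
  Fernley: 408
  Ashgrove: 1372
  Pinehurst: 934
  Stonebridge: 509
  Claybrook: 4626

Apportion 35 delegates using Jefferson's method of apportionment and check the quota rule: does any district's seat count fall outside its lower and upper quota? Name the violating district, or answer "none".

Standard quotas: Oakdale 3.296, Rivermont 2.210, Fernley 1.533, Ashgrove 5.156, Pinehurst 3.510, Stonebridge 1.913, Claybrook 17.384.
Jefferson allocation: Oakdale 3, Rivermont 2, Fernley 1, Ashgrove 5, Pinehurst 3, Stonebridge 2, Claybrook 19.
Claybrook has quota 17.384 (lower 17, upper 18) but receives 19 — outside the quota interval.

Claybrook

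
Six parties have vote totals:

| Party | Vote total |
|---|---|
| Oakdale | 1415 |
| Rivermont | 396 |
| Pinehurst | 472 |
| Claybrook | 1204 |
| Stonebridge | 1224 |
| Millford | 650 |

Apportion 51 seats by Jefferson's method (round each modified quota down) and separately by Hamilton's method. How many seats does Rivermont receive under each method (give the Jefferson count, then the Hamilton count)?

Jefferson: Oakdale 14, Rivermont 3, Pinehurst 4, Claybrook 12, Stonebridge 12, Millford 6.
Hamilton: Oakdale 13, Rivermont 4, Pinehurst 5, Claybrook 11, Stonebridge 12, Millford 6.
Rivermont gets 3 under Jefferson and 4 under Hamilton.

3 and 4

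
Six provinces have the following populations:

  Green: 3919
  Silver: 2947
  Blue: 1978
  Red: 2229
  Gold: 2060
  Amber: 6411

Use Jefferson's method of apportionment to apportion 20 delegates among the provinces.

Green 4, Silver 3, Blue 2, Red 2, Gold 2, Amber 7

Standard divisor 19544/20 ≈ 977.2; standard quotas: Green 4.010, Silver 3.016, Blue 2.024, Red 2.281, Gold 2.108, Amber 6.561.
Rounding down gives 4, 3, 2, 2, 2, 6 = 19 seats, so the divisor must be adjusted.
With modified divisor 900: modified quotas Green 4.354, Silver 3.274, Blue 2.198, Red 2.477, Gold 2.289, Amber 7.123.
Rounding down: Green 4, Silver 3, Blue 2, Red 2, Gold 2, Amber 7 (total 20).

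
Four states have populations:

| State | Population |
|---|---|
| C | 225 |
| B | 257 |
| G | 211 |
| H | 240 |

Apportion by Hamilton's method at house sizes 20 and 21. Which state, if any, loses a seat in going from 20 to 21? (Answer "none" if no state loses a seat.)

At 20 seats: C 5, B 5, G 5, H 5.
At 21 seats: C 5, B 6, G 5, H 5.
No state's allocation decreased.

none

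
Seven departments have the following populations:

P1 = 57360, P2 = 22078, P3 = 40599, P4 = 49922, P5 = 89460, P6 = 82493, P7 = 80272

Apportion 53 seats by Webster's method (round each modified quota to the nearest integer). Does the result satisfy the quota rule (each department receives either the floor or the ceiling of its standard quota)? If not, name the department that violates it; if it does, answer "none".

Standard quotas: P1 7.201, P2 2.772, P3 5.097, P4 6.267, P5 11.231, P6 10.356, P7 10.077.
Webster allocation: P1 7, P2 3, P3 5, P4 6, P5 11, P6 11, P7 10.
Every allocation lies between the lower and upper quota.

none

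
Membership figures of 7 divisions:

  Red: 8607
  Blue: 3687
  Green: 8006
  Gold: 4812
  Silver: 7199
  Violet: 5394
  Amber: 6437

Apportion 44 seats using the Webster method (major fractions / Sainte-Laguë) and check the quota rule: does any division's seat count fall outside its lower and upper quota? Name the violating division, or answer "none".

none

Standard quotas: Red 8.579, Blue 3.675, Green 7.980, Gold 4.797, Silver 7.176, Violet 5.377, Amber 6.416.
Webster allocation: Red 9, Blue 4, Green 8, Gold 5, Silver 7, Violet 5, Amber 6.
Every allocation lies between the lower and upper quota.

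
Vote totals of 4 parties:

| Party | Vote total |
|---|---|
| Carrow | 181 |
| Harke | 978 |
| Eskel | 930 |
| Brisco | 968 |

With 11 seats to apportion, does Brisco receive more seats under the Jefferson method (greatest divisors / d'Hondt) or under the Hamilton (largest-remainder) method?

Jefferson: Carrow 0, Harke 4, Eskel 3, Brisco 4.
Hamilton: Carrow 1, Harke 4, Eskel 3, Brisco 3.
Brisco gets 4 under Jefferson and 3 under Hamilton.

Jefferson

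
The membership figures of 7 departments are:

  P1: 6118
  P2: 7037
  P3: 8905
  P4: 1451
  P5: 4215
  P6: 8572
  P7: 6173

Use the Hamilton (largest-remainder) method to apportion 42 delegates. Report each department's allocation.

P1 6, P2 7, P3 9, P4 1, P5 4, P6 9, P7 6

The standard divisor is 42471/42 ≈ 1011.214.
Standard quotas: P1 6.0502, P2 6.9590, P3 8.8062, P4 1.4349, P5 4.1683, P6 8.4769, P7 6.1045.
Lower quotas: P1 6, P2 6, P3 8, P4 1, P5 4, P6 8, P7 6 (sum 39, leaving 3 seats).
Remainders in descending order: P2 0.9590, P3 0.8062, P6 0.4769, P4 0.4349, P5 0.1683, P7 0.1045, P1 0.0502.
The surplus seats go to P2, P3, P6.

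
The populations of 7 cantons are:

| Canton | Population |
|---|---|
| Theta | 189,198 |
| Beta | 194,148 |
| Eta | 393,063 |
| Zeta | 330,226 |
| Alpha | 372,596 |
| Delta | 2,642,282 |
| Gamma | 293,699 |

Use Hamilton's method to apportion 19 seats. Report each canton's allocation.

Total 4415212; standard divisor 4415212/19 ≈ 232379.579.
Standard quotas: Theta 0.8142, Beta 0.8355, Eta 1.6915, Zeta 1.4211, Alpha 1.6034, Delta 11.3705, Gamma 1.2639.
Lower quotas: Theta 0, Beta 0, Eta 1, Zeta 1, Alpha 1, Delta 11, Gamma 1 (sum 15, leaving 4 seats).
Remainders in descending order: Beta 0.8355, Theta 0.8142, Eta 0.6915, Alpha 0.6034, Zeta 0.4211, Delta 0.3705, Gamma 0.2639.
The surplus seats go to Beta, Theta, Eta, Alpha.

Theta 1; Beta 1; Eta 2; Zeta 1; Alpha 2; Delta 11; Gamma 1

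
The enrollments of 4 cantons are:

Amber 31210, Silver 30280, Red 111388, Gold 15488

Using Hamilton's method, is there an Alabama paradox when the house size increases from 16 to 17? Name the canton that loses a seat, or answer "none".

none

At 16 seats: Amber 3, Silver 3, Red 9, Gold 1.
At 17 seats: Amber 3, Silver 3, Red 10, Gold 1.
No canton's allocation decreased.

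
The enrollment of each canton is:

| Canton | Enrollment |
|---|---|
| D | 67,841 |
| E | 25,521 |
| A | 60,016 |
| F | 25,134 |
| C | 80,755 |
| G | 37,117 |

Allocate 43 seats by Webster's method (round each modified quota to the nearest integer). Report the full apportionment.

Standard divisor 296384/43 ≈ 6892.651; standard quotas: D 9.843, E 3.703, A 8.707, F 3.646, C 11.716, G 5.385.
Rounding to the nearest integer gives 10, 4, 9, 4, 12, 5 = 44 seats, so the divisor must be adjusted.
With modified divisor 7040: modified quotas D 9.637, E 3.625, A 8.525, F 3.570, C 11.471, G 5.272.
Rounding to the nearest integer: D 10, E 4, A 9, F 4, C 11, G 5 (total 43).

D 10; E 4; A 9; F 4; C 11; G 5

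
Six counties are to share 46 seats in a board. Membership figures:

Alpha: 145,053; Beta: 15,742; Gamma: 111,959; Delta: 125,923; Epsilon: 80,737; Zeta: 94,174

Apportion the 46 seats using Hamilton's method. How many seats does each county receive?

Alpha 12, Beta 1, Gamma 9, Delta 10, Epsilon 6, Zeta 8

Total 573588; standard divisor 573588/46 ≈ 12469.304.
Standard quotas: Alpha 11.6328, Beta 1.2625, Gamma 8.9788, Delta 10.0986, Epsilon 6.4749, Zeta 7.5525.
Lower quotas: Alpha 11, Beta 1, Gamma 8, Delta 10, Epsilon 6, Zeta 7 (sum 43, leaving 3 seats).
Remainders in descending order: Gamma 0.9788, Alpha 0.6328, Zeta 0.5525, Epsilon 0.4749, Beta 0.2625, Delta 0.0986.
Largest remainders: Gamma, Alpha, Zeta receive the extra seats.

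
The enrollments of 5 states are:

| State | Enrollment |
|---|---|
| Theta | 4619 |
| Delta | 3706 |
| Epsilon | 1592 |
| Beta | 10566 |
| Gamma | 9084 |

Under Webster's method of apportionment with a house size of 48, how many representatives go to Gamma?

15

Standard divisor 29567/48 ≈ 615.979; standard quotas: Theta 7.499, Delta 6.016, Epsilon 2.585, Beta 17.153, Gamma 14.747.
Rounding to the nearest integer gives Theta 7, Delta 6, Epsilon 3, Beta 17, Gamma 15 — total 48, matching the house size, so no adjustment is needed.
Gamma receives 15.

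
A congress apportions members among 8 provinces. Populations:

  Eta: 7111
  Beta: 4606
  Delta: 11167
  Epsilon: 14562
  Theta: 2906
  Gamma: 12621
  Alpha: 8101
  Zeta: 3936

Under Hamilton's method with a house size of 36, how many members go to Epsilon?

8

Standard divisor: 65010 ÷ 36 ≈ 1805.833.
Standard quotas: Eta 3.9378, Beta 2.5506, Delta 6.1838, Epsilon 8.0639, Theta 1.6092, Gamma 6.9890, Alpha 4.4860, Zeta 2.1796.
Lower quotas: Eta 3, Beta 2, Delta 6, Epsilon 8, Theta 1, Gamma 6, Alpha 4, Zeta 2 (sum 32, leaving 4 seats).
Remainders in descending order: Gamma 0.9890, Eta 0.9378, Theta 0.6092, Beta 0.5506, Alpha 0.4860, Delta 0.1838, Zeta 0.1796, Epsilon 0.0639.
The surplus seats go to Gamma, Eta, Theta, Beta.
Epsilon receives 8.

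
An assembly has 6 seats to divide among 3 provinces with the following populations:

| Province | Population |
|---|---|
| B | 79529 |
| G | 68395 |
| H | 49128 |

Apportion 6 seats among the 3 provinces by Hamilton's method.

B 2, G 2, H 2

The standard divisor is 197052/6 = 32842.
Standard quotas: B 2.4216, G 2.0825, H 1.4959.
Lower quotas: B 2, G 2, H 1 (sum 5, leaving 1 seat).
Remainders in descending order: H 0.4959, B 0.4216, G 0.0825.
The surplus seat goes to H.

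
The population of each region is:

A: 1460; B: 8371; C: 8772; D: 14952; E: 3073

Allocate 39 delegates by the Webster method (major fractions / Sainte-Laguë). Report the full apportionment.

Standard divisor 36628/39 ≈ 939.179; standard quotas: A 1.555, B 8.913, C 9.340, D 15.920, E 3.272.
Rounding to the nearest integer gives A 2, B 9, C 9, D 16, E 3 — total 39, matching the house size, so no adjustment is needed.

A: 2, B: 9, C: 9, D: 16, E: 3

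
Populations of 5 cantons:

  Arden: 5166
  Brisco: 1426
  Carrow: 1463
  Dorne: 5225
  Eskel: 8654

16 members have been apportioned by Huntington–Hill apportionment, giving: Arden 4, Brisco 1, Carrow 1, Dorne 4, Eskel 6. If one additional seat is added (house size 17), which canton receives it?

Priority for the next seat is population ÷ (√(s·(s+1))).
Priorities: Arden 1155.153, Brisco 1008.334, Carrow 1034.497, Dorne 1168.346, Eskel 1335.341.
Highest priority: Eskel.

Eskel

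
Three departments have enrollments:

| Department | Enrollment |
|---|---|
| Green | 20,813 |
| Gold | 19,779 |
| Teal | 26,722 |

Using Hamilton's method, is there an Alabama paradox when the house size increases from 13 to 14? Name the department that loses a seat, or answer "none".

At 13 seats: Green 4, Gold 4, Teal 5.
At 14 seats: Green 4, Gold 4, Teal 6.
No department's allocation decreased.

none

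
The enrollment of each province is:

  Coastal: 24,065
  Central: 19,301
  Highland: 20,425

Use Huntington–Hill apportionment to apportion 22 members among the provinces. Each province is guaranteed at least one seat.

With divisor 2907: modified quotas Coastal 8.278, Central 6.639, Highland 7.026.
Geometric-mean thresholds: Coastal √(8·9)=8.485, Central √(6·7)=6.481, Highland √(7·8)=7.483.
Each quota rounded against its threshold gives Coastal 8, Central 7, Highland 7 (total 22).

Coastal=8, Central=7, Highland=7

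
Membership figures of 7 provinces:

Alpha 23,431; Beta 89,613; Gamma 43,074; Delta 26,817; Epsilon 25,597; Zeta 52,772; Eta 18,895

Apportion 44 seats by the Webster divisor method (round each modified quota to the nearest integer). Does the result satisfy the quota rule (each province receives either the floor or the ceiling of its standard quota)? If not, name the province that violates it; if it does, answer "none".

Standard quotas: Alpha 3.679, Beta 14.072, Gamma 6.764, Delta 4.211, Epsilon 4.020, Zeta 8.287, Eta 2.967.
Webster allocation: Alpha 4, Beta 14, Gamma 7, Delta 4, Epsilon 4, Zeta 8, Eta 3.
Every allocation lies between the lower and upper quota.

none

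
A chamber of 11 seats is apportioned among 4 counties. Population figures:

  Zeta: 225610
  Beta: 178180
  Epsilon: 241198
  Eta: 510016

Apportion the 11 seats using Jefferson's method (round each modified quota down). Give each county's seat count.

Standard divisor 1155004/11 ≈ 105000.364; standard quotas: Zeta 2.149, Beta 1.697, Epsilon 2.297, Eta 4.857.
Rounding down gives 2, 1, 2, 4 = 9 seats, so the divisor must be adjusted.
With modified divisor 87000: modified quotas Zeta 2.593, Beta 2.048, Epsilon 2.772, Eta 5.862.
Rounding down: Zeta 2, Beta 2, Epsilon 2, Eta 5 (total 11).

Zeta 2, Beta 2, Epsilon 2, Eta 5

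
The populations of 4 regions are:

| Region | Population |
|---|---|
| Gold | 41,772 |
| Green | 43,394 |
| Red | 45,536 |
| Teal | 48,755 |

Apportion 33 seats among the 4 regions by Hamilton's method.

Standard divisor: 179457 ÷ 33 ≈ 5438.091.
Standard quotas: Gold 7.6814, Green 7.9796, Red 8.3735, Teal 8.9655.
Lower quotas: Gold 7, Green 7, Red 8, Teal 8 (sum 30, leaving 3 seats).
Remainders in descending order: Green 0.9796, Teal 0.9655, Gold 0.6814, Red 0.3735.
Largest remainders: Green, Teal, Gold receive the extra seats.

Gold: 8, Green: 8, Red: 8, Teal: 9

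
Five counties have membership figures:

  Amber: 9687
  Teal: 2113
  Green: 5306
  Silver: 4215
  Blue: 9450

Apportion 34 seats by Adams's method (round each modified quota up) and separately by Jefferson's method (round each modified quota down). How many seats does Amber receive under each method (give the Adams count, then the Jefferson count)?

10 and 11

Adams: Amber 10, Teal 3, Green 6, Silver 5, Blue 10.
Jefferson: Amber 11, Teal 2, Green 6, Silver 4, Blue 11.
Amber gets 10 under Adams and 11 under Jefferson.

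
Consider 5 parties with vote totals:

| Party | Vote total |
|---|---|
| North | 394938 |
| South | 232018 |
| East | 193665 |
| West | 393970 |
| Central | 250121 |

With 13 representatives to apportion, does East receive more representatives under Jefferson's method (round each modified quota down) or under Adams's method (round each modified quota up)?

Jefferson: North 4, South 2, East 1, West 4, Central 2.
Adams: North 4, South 2, East 2, West 3, Central 2.
East gets 1 under Jefferson and 2 under Adams.

Adams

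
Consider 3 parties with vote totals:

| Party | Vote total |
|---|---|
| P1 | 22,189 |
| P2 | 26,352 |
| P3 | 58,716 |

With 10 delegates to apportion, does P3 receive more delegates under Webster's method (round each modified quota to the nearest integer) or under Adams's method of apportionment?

Webster

Webster: P1 2, P2 2, P3 6.
Adams: P1 2, P2 3, P3 5.
P3 gets 6 under Webster and 5 under Adams.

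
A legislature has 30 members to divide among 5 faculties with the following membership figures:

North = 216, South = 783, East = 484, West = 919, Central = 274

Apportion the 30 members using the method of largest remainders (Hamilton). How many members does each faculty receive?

Standard divisor: 2676 ÷ 30 ≈ 89.2.
Standard quotas: North 2.422, South 8.778, East 5.426, West 10.303, Central 3.072.
Lower quotas: North 2, South 8, East 5, West 10, Central 3 (sum 28, leaving 2 seats).
Remainders in descending order: South 0.778, East 0.426, North 0.422, West 0.303, Central 0.072.
Largest remainders: South, East receive the extra seats.

North=2, South=9, East=6, West=10, Central=3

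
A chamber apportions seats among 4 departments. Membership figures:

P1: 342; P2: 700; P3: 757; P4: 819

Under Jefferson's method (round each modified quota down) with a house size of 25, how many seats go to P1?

Standard divisor 2618/25 ≈ 104.72; standard quotas: P1 3.266, P2 6.684, P3 7.229, P4 7.821.
Rounding down gives 3, 6, 7, 7 = 23 seats, so the divisor must be adjusted.
With modified divisor 97: modified quotas P1 3.526, P2 7.216, P3 7.804, P4 8.443.
Rounding down: P1 3, P2 7, P3 7, P4 8 (total 25).
P1 receives 3.

3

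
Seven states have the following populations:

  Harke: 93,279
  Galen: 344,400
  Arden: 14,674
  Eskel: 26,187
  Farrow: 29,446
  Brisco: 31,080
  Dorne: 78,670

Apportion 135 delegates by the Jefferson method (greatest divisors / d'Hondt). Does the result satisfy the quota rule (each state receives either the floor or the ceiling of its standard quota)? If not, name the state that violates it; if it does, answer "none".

Standard quotas: Harke 20.385, Galen 75.265, Arden 3.207, Eskel 5.723, Farrow 6.435, Brisco 6.792, Dorne 17.193.
Jefferson allocation: Harke 21, Galen 77, Arden 3, Eskel 5, Farrow 6, Brisco 6, Dorne 17.
Galen has quota 75.265 (lower 75, upper 76) but receives 77 — outside the quota interval.

Galen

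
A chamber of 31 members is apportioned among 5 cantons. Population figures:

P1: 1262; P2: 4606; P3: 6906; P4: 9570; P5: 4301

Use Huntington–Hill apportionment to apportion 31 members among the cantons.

P1 2, P2 5, P3 8, P4 11, P5 5

With divisor 867: modified quotas P1 1.456, P2 5.313, P3 7.965, P4 11.038, P5 4.961.
Geometric-mean thresholds: P1 √(1·2)=1.414, P2 √(5·6)=5.477, P3 √(7·8)=7.483, P4 √(11·12)=11.489, P5 √(4·5)=4.472.
Each quota rounded against its threshold gives P1 2, P2 5, P3 8, P4 11, P5 5 (total 31).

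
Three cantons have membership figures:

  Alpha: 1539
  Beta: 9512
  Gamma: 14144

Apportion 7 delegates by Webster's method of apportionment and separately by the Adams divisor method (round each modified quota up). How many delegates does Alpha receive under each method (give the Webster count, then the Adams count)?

Webster: Alpha 0, Beta 3, Gamma 4.
Adams: Alpha 1, Beta 3, Gamma 3.
Alpha gets 0 under Webster and 1 under Adams.

0 and 1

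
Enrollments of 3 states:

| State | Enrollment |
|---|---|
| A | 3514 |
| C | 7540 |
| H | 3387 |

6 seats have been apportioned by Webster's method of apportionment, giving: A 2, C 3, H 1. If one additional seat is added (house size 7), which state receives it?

Priority for the next seat is population ÷ (current seats + 0.5).
Priorities: A 1405.600, C 2154.286, H 2258.000.
Highest priority: H.

H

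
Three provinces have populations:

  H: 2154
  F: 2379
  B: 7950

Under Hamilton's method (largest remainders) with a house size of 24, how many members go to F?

5

Total 12483; standard divisor 12483/24 ≈ 520.125.
Standard quotas: H 4.1413, F 4.5739, B 15.2848.
Lower quotas: H 4, F 4, B 15 (sum 23, leaving 1 seat).
Remainders in descending order: F 0.5739, B 0.2848, H 0.1413.
Largest remainder: F receives the extra seat.
F receives 5.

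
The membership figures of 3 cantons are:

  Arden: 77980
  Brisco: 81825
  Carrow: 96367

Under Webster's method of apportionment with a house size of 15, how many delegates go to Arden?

Standard divisor 256172/15 ≈ 17078.133; standard quotas: Arden 4.566, Brisco 4.791, Carrow 5.643.
Rounding to the nearest integer gives 5, 5, 6 = 16 seats, so the divisor must be adjusted.
With modified divisor 17430: modified quotas Arden 4.474, Brisco 4.694, Carrow 5.529.
Rounding to the nearest integer: Arden 4, Brisco 5, Carrow 6 (total 15).
Arden receives 4.

4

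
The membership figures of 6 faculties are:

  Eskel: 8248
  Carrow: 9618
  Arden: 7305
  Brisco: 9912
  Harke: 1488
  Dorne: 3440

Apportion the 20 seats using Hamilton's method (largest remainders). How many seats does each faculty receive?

Eskel=4; Carrow=5; Arden=3; Brisco=5; Harke=1; Dorne=2

Standard divisor: 40011 ÷ 20 ≈ 2000.55.
Standard quotas: Eskel 4.1229, Carrow 4.8077, Arden 3.6515, Brisco 4.9546, Harke 0.7438, Dorne 1.7195.
Lower quotas: Eskel 4, Carrow 4, Arden 3, Brisco 4, Harke 0, Dorne 1 (sum 16, leaving 4 seats).
Remainders in descending order: Brisco 0.9546, Carrow 0.8077, Harke 0.7438, Dorne 0.7195, Arden 0.6515, Eskel 0.1229.
The surplus seats go to Brisco, Carrow, Harke, Dorne.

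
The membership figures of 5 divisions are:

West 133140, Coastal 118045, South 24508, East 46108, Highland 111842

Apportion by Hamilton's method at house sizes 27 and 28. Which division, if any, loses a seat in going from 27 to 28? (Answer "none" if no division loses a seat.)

South

At 27 seats: West 8, Coastal 7, South 2, East 3, Highland 7.
At 28 seats: West 9, Coastal 8, South 1, East 3, Highland 7.
South drops from 2 to 1.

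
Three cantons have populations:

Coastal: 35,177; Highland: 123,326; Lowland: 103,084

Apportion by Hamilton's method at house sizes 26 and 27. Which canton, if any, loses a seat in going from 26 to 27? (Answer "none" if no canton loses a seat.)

At 26 seats: Coastal 4, Highland 12, Lowland 10.
At 27 seats: Coastal 3, Highland 13, Lowland 11.
Coastal drops from 4 to 3.

Coastal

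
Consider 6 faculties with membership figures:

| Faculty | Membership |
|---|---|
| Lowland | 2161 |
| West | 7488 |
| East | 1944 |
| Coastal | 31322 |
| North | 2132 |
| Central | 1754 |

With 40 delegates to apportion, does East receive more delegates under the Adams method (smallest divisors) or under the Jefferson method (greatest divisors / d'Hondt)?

Adams

Adams: Lowland 2, West 6, East 2, Coastal 26, North 2, Central 2.
Jefferson: Lowland 2, West 6, East 1, Coastal 29, North 1, Central 1.
East gets 2 under Adams and 1 under Jefferson.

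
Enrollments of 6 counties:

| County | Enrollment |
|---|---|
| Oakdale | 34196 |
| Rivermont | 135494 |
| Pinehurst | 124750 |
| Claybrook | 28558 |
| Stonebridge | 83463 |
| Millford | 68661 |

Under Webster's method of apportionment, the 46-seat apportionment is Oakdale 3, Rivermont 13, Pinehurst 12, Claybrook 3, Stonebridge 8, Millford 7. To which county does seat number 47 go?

Priority for the next seat is population ÷ (current seats + 0.5).
Priorities: Oakdale 9770.286, Rivermont 10036.593, Pinehurst 9980.000, Claybrook 8159.429, Stonebridge 9819.176, Millford 9154.800.
Highest priority: Rivermont.

Rivermont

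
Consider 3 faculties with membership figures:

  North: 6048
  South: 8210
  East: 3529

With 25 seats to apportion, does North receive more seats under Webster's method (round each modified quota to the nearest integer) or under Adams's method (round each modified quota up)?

Webster: North 8, South 12, East 5.
Adams: North 9, South 11, East 5.
North gets 8 under Webster and 9 under Adams.

Adams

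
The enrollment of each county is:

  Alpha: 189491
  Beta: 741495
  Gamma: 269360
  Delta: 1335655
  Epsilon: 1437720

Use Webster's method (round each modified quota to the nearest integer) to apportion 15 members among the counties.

Standard divisor 3973721/15 ≈ 264914.733; standard quotas: Alpha 0.715, Beta 2.799, Gamma 1.017, Delta 5.042, Epsilon 5.427.
Rounding to the nearest integer gives Alpha 1, Beta 3, Gamma 1, Delta 5, Epsilon 5 — total 15, matching the house size, so no adjustment is needed.

Alpha 1, Beta 3, Gamma 1, Delta 5, Epsilon 5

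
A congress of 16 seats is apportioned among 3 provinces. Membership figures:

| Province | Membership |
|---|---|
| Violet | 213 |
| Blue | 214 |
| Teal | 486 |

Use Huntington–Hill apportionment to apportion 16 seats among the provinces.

Violet: 4, Blue: 4, Teal: 8

With divisor 59: modified quotas Violet 3.610, Blue 3.627, Teal 8.237.
Geometric-mean thresholds: Violet √(3·4)=3.464, Blue √(3·4)=3.464, Teal √(8·9)=8.485.
Each quota rounded against its threshold gives Violet 4, Blue 4, Teal 8 (total 16).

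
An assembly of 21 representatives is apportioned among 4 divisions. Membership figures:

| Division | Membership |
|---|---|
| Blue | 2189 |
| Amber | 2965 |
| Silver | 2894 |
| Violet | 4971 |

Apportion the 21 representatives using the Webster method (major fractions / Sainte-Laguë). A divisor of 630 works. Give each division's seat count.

With modified divisor 630: modified quotas Blue 3.475, Amber 4.706, Silver 4.594, Violet 7.890.
Rounding to the nearest integer: Blue 3, Amber 5, Silver 5, Violet 8 (total 21).

Blue 3, Amber 5, Silver 5, Violet 8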